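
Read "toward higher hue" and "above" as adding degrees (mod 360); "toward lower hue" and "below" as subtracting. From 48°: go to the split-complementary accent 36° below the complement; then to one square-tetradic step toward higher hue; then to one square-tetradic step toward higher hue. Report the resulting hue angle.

+144° (split-comp 36° ↓): 48 + 144 = 192°
+90° (square ↑): 192 + 90 = 282°
+90° (square ↑): 282 + 90 = 372 → 372 − 360 = 12°

12°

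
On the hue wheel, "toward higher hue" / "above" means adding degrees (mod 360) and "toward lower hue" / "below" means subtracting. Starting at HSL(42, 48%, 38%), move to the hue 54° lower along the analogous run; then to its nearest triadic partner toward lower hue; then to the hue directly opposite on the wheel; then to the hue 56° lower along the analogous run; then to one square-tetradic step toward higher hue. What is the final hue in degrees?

82°

42 − 54 = -12 → -12 + 360 = 348°   (analog 54° ↓)
348 − 120 = 228°   (triadic ↓)
228 + 180 = 408 → 408 − 360 = 48°   (complement)
48 − 56 = -8 → -8 + 360 = 352°   (analog 56° ↓)
352 + 90 = 442 → 442 − 360 = 82°   (square ↑)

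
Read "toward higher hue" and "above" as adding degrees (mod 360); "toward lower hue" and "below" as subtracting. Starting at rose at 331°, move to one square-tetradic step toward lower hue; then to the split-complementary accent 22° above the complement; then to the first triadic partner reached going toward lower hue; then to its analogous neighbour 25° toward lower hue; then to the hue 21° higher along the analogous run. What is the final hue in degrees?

−90° (square ↓): 331 − 90 = 241°
+202° (split-comp 22° ↑): 241 + 202 = 443 → 443 − 360 = 83°
−120° (triadic ↓): 83 − 120 = -37 → -37 + 360 = 323°
−25° (analog 25° ↓): 323 − 25 = 298°
+21° (analog 21° ↑): 298 + 21 = 319°

319°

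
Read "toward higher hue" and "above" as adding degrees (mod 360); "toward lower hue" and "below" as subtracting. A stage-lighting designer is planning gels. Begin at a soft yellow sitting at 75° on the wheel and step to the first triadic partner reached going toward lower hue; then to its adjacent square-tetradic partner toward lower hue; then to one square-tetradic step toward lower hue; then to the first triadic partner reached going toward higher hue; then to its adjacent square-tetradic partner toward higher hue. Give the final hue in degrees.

−120° (triadic ↓): 75 − 120 = -45 → -45 + 360 = 315°
−90° (square ↓): 315 − 90 = 225°
−90° (square ↓): 225 − 90 = 135°
+120° (triadic ↑): 135 + 120 = 255°
+90° (square ↑): 255 + 90 = 345°

345°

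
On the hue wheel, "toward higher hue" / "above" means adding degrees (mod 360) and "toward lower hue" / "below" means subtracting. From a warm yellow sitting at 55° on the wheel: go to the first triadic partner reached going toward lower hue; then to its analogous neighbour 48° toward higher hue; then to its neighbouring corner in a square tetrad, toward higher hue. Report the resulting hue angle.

55 − 120 = -65 → -65 + 360 = 295°   (triadic ↓)
295 + 48 = 343°   (analog 48° ↑)
343 + 90 = 433 → 433 − 360 = 73°   (square ↑)

73°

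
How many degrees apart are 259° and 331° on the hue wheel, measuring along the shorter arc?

|259 − 331| = 72.
72 ≤ 180, so the shorter arc is 72°.

72°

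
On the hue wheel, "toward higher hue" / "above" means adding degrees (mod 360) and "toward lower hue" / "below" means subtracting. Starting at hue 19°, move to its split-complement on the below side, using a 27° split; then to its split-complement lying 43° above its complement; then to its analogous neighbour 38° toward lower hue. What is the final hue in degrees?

+153° (split-comp 27° ↓): 19 + 153 = 172°
+223° (split-comp 43° ↑): 172 + 223 = 395 → 395 − 360 = 35°
−38° (analog 38° ↓): 35 − 38 = -3 → -3 + 360 = 357°

357°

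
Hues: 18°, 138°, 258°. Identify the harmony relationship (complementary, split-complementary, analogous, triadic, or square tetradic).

triadic

Sort the hues: 18°, 138°, 258°.
Successive gaps around the wheel: 120°, 120°, 120°.
Three hues equally spaced 120° apart form a triad.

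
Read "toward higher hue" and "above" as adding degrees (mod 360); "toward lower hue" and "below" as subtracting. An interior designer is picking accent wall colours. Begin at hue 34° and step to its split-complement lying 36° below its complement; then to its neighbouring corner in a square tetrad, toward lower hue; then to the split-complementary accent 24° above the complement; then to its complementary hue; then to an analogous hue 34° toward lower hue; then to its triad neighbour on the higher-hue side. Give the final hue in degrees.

198°

split-comp 36° ↓ +144°: 34 + 144 = 178°
square ↓ −90°: 178 − 90 = 88°
split-comp 24° ↑ +204°: 88 + 204 = 292°
complement +180°: 292 + 180 = 472 → 472 − 360 = 112°
analog 34° ↓ −34°: 112 − 34 = 78°
triadic ↑ +120°: 78 + 120 = 198°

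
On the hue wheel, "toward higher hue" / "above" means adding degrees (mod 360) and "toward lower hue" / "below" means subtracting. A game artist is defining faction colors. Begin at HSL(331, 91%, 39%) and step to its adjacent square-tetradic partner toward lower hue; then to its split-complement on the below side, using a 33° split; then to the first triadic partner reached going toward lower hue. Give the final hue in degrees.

268°

square ↓ −90°: 331 − 90 = 241°
split-comp 33° ↓ +147°: 241 + 147 = 388 → 388 − 360 = 28°
triadic ↓ −120°: 28 − 120 = -92 → -92 + 360 = 268°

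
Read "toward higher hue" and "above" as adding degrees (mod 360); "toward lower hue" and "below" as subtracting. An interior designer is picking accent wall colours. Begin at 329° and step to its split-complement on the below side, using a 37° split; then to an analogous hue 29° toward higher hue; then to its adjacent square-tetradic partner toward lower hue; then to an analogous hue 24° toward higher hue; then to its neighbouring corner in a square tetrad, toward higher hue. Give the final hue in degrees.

165°

329 + 143 = 472 → 472 − 360 = 112°   (split-comp 37° ↓)
112 + 29 = 141°   (analog 29° ↑)
141 − 90 = 51°   (square ↓)
51 + 24 = 75°   (analog 24° ↑)
75 + 90 = 165°   (square ↑)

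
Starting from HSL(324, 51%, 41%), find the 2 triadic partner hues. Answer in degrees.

A triad places three hues 120° apart.
324 + 120 = 444 → 444 − 360 = 84°
324 + 240 = 564 → 564 − 360 = 204°

84° and 204°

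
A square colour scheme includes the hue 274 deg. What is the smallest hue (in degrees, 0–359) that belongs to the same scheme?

A square tetradic scheme places four hues every 90°.
The full set through 274° is {4°, 94°, 184°, 274°}.

4°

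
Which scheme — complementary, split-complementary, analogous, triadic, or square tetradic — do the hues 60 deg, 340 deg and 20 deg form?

analogous

Sort the hues: 20°, 60°, 340°.
Successive gaps around the wheel: 40°, 280°, 40°.
A run of hues at equal small steps (40°) with one large closing gap is an analogous group.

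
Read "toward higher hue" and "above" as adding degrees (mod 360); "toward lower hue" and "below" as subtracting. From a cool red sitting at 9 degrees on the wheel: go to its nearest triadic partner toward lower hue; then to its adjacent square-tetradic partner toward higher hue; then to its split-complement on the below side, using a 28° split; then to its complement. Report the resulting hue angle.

311°

−120° (triadic ↓): 9 − 120 = -111 → -111 + 360 = 249°
+90° (square ↑): 249 + 90 = 339°
+152° (split-comp 28° ↓): 339 + 152 = 491 → 491 − 360 = 131°
+180° (complement): 131 + 180 = 311°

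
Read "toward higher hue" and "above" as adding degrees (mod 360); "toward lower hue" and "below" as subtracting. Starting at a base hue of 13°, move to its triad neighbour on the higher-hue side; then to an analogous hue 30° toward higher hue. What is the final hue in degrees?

163°

+120° (triadic ↑): 13 + 120 = 133°
+30° (analog 30° ↑): 133 + 30 = 163°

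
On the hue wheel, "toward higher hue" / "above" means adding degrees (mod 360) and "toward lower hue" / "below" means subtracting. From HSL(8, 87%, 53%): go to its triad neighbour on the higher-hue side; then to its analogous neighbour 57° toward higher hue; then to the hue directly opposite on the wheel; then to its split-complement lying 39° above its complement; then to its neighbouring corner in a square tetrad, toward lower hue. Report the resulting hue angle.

134°

8 + 120 = 128°   (triadic ↑)
128 + 57 = 185°   (analog 57° ↑)
185 + 180 = 365 → 365 − 360 = 5°   (complement)
5 + 219 = 224°   (split-comp 39° ↑)
224 − 90 = 134°   (square ↓)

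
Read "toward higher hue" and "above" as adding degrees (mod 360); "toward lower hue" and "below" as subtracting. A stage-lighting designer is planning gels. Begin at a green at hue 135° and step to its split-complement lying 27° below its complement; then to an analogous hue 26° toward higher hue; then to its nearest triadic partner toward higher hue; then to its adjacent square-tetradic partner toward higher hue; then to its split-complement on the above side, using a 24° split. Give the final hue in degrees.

split-comp 27° ↓ +153°: 135 + 153 = 288°
analog 26° ↑ +26°: 288 + 26 = 314°
triadic ↑ +120°: 314 + 120 = 434 → 434 − 360 = 74°
square ↑ +90°: 74 + 90 = 164°
split-comp 24° ↑ +204°: 164 + 204 = 368 → 368 − 360 = 8°

8°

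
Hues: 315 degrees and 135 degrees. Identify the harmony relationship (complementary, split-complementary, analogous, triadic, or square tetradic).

Sort the hues: 135°, 315°.
Successive gaps around the wheel: 180°, 180°.
Two hues 180° apart are complementary.

complementary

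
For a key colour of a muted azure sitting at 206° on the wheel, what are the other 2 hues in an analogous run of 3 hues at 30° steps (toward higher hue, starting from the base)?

236° and 266°

Analogous hues sit every 30° along the wheel.
206 + 30 = 236°
206 + 60 = 266°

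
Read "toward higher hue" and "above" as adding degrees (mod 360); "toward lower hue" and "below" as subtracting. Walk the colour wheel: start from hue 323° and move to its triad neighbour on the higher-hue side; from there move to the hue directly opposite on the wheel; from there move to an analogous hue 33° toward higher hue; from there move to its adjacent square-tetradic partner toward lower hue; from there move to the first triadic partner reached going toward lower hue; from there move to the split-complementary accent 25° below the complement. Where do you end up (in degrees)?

323 + 120 = 443 → 443 − 360 = 83°   (triadic ↑)
83 + 180 = 263°   (complement)
263 + 33 = 296°   (analog 33° ↑)
296 − 90 = 206°   (square ↓)
206 − 120 = 86°   (triadic ↓)
86 + 155 = 241°   (split-comp 25° ↓)

241°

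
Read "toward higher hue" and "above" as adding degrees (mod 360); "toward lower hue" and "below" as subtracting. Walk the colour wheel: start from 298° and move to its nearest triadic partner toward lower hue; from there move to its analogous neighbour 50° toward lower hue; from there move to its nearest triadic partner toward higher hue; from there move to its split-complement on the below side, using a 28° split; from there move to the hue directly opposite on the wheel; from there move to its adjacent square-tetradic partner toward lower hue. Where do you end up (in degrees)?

130°

−120° (triadic ↓): 298 − 120 = 178°
−50° (analog 50° ↓): 178 − 50 = 128°
+120° (triadic ↑): 128 + 120 = 248°
+152° (split-comp 28° ↓): 248 + 152 = 400 → 400 − 360 = 40°
+180° (complement): 40 + 180 = 220°
−90° (square ↓): 220 − 90 = 130°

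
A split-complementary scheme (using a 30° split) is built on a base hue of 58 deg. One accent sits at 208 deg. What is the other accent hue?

Split-complementary hues sit 30° either side of the complement.
Complement of the base 58°: 58 + 180 = 238°
The given accent 208° is 30° one side of 238°; the other accent sits 30° the other side: 238 + 30 = 268°

268°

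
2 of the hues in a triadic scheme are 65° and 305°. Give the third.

185°

A triad places three hues 120° apart.
The full set through 65° is {65°, 185°, 305°}.
Given {65°, 305°}, the missing hue is 185°.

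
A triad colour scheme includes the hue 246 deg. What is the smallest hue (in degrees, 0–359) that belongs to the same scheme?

6°

A triad places three hues 120° apart.
The full set through 246° is {6°, 126°, 246°}.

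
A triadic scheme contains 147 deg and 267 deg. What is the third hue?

27°

A triad spaces three hues 120° apart.
The full set is {27°, 147°, 267°}.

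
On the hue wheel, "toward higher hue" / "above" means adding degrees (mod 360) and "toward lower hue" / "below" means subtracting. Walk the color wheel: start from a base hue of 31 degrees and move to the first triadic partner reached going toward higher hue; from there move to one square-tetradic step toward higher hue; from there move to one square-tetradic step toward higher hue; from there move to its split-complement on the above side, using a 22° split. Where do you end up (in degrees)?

173°

triadic ↑ +120°: 31 + 120 = 151°
square ↑ +90°: 151 + 90 = 241°
square ↑ +90°: 241 + 90 = 331°
split-comp 22° ↑ +202°: 331 + 202 = 533 → 533 − 360 = 173°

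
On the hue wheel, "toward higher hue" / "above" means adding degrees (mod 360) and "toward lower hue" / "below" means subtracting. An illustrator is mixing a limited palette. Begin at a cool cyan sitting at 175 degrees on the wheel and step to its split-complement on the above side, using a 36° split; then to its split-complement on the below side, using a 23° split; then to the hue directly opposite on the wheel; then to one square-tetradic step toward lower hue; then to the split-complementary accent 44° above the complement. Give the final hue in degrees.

+216° (split-comp 36° ↑): 175 + 216 = 391 → 391 − 360 = 31°
+157° (split-comp 23° ↓): 31 + 157 = 188°
+180° (complement): 188 + 180 = 368 → 368 − 360 = 8°
−90° (square ↓): 8 − 90 = -82 → -82 + 360 = 278°
+224° (split-comp 44° ↑): 278 + 224 = 502 → 502 − 360 = 142°

142°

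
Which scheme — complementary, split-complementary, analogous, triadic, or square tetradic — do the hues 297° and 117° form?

Sort the hues: 117°, 297°.
Successive gaps around the wheel: 180°, 180°.
Two hues 180° apart are complementary.

complementary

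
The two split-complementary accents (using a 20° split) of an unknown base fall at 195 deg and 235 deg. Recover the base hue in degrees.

35°

The accents sit 20° either side of the complement, so the complement is their short-arc midpoint on the wheel.
Short-arc midpoint of 195° and 235°: 215°.
Base is 180° from the complement: 215 − 180 = 35°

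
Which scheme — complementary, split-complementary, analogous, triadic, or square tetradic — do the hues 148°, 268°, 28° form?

triadic

Sort the hues: 28°, 148°, 268°.
Successive gaps around the wheel: 120°, 120°, 120°.
Three hues equally spaced 120° apart form a triad.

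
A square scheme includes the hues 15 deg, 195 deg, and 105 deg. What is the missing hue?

A square tetradic scheme places four hues every 90°.
The full set through 15° is {15°, 105°, 195°, 285°}.
Given {15°, 105°, 195°}, the missing hue is 285°.

285°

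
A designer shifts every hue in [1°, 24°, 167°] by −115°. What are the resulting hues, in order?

1 − 115 = -114 → -114 + 360 = 246°
24 − 115 = -91 → -91 + 360 = 269°
167 − 115 = 52°

246°, 269°, 52°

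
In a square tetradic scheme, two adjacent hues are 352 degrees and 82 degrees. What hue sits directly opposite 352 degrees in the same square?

172°

A square tetradic scheme places four hues 90° apart; opposite corners are 180° apart.
352 + 180 = 532 → 532 − 360 = 172°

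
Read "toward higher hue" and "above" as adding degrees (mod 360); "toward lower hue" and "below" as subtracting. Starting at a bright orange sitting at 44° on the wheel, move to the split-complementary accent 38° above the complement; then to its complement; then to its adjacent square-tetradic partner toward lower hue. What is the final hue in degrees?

+218° (split-comp 38° ↑): 44 + 218 = 262°
+180° (complement): 262 + 180 = 442 → 442 − 360 = 82°
−90° (square ↓): 82 − 90 = -8 → -8 + 360 = 352°

352°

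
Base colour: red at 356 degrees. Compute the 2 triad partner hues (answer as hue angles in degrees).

116° and 236°

A triad places three hues 120° apart.
356 + 120 = 476 → 476 − 360 = 116°
356 + 240 = 596 → 596 − 360 = 236°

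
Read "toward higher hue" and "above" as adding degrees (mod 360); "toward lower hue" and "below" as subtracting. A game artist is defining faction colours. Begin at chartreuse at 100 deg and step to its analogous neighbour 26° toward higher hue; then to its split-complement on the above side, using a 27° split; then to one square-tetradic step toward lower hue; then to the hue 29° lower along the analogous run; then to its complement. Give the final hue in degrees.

34°

analog 26° ↑ +26°: 100 + 26 = 126°
split-comp 27° ↑ +207°: 126 + 207 = 333°
square ↓ −90°: 333 − 90 = 243°
analog 29° ↓ −29°: 243 − 29 = 214°
complement +180°: 214 + 180 = 394 → 394 − 360 = 34°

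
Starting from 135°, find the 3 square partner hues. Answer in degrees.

A square tetradic scheme places four hues every 90°.
135 + 90 = 225°
135 + 180 = 315°
135 + 270 = 405 → 405 − 360 = 45°

225°, 315°, and 45°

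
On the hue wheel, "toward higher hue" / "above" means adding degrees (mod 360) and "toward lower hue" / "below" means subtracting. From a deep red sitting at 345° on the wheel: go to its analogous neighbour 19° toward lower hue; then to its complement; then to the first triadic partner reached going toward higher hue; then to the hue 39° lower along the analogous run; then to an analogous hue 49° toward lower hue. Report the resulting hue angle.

178°

−19° (analog 19° ↓): 345 − 19 = 326°
+180° (complement): 326 + 180 = 506 → 506 − 360 = 146°
+120° (triadic ↑): 146 + 120 = 266°
−39° (analog 39° ↓): 266 − 39 = 227°
−49° (analog 49° ↓): 227 − 49 = 178°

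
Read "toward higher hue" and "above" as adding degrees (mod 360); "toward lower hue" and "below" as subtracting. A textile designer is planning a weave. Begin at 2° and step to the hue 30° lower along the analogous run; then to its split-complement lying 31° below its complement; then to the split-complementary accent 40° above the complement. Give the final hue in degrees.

analog 30° ↓ −30°: 2 − 30 = -28 → -28 + 360 = 332°
split-comp 31° ↓ +149°: 332 + 149 = 481 → 481 − 360 = 121°
split-comp 40° ↑ +220°: 121 + 220 = 341°

341°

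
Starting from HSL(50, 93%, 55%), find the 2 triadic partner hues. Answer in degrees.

170° and 290°

A triad places three hues 120° apart.
50 + 120 = 170°
50 + 240 = 290°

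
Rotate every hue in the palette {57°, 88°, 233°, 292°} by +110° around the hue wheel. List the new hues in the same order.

167°, 198°, 343°, 42°

57 + 110 = 167°
88 + 110 = 198°
233 + 110 = 343°
292 + 110 = 402 → 402 − 360 = 42°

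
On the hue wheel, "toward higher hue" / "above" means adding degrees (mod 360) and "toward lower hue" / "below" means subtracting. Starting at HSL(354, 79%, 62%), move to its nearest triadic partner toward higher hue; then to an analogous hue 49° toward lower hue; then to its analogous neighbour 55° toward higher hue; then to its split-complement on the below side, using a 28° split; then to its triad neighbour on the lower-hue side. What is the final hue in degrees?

354 + 120 = 474 → 474 − 360 = 114°   (triadic ↑)
114 − 49 = 65°   (analog 49° ↓)
65 + 55 = 120°   (analog 55° ↑)
120 + 152 = 272°   (split-comp 28° ↓)
272 − 120 = 152°   (triadic ↓)

152°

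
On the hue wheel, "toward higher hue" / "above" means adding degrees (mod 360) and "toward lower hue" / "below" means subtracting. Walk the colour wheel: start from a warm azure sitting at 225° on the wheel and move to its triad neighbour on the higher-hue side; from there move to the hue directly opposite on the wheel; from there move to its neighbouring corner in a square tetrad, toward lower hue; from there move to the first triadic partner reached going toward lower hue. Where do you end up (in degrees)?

315°

225 + 120 = 345°   (triadic ↑)
345 + 180 = 525 → 525 − 360 = 165°   (complement)
165 − 90 = 75°   (square ↓)
75 − 120 = -45 → -45 + 360 = 315°   (triadic ↓)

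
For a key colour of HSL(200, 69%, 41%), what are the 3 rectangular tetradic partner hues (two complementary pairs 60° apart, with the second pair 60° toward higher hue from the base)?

A rectangular tetradic uses two complementary pairs 60° apart: offsets 0°, 60°, 180°, 240°.
200 + 60 = 260°
200 + 180 = 380 → 380 − 360 = 20°
200 + 240 = 440 → 440 − 360 = 80°

260°, 20° and 80°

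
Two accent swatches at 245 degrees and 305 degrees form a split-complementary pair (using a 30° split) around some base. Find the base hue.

The accents sit 30° either side of the complement, so the complement is their short-arc midpoint on the wheel.
Short-arc midpoint of 245° and 305°: 275°.
Base is 180° from the complement: 275 − 180 = 95°

95°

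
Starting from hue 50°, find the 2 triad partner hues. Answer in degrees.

170° and 290°

A triad places three hues 120° apart.
50 + 120 = 170°
50 + 240 = 290°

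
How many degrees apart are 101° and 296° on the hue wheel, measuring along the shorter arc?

165°

|101 − 296| = 195.
The shorter arc is 360 − 195 = 165°.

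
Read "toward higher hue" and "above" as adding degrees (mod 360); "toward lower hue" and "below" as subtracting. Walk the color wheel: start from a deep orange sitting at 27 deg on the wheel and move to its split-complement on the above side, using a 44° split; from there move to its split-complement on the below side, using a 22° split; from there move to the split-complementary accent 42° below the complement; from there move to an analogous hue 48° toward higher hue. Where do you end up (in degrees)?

235°

+224° (split-comp 44° ↑): 27 + 224 = 251°
+158° (split-comp 22° ↓): 251 + 158 = 409 → 409 − 360 = 49°
+138° (split-comp 42° ↓): 49 + 138 = 187°
+48° (analog 48° ↑): 187 + 48 = 235°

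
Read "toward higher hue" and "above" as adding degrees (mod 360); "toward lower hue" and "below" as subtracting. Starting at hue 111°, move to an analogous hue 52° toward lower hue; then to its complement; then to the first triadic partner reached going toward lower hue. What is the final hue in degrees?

119°

111 − 52 = 59°   (analog 52° ↓)
59 + 180 = 239°   (complement)
239 − 120 = 119°   (triadic ↓)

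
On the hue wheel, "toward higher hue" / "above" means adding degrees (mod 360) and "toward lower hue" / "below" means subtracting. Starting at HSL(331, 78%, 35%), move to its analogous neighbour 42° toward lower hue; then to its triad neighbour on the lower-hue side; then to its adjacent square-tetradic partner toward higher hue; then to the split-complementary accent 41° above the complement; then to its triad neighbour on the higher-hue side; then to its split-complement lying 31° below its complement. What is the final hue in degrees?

29°

analog 42° ↓ −42°: 331 − 42 = 289°
triadic ↓ −120°: 289 − 120 = 169°
square ↑ +90°: 169 + 90 = 259°
split-comp 41° ↑ +221°: 259 + 221 = 480 → 480 − 360 = 120°
triadic ↑ +120°: 120 + 120 = 240°
split-comp 31° ↓ +149°: 240 + 149 = 389 → 389 − 360 = 29°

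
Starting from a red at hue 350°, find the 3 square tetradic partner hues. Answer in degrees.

A square tetradic scheme places four hues every 90°.
350 + 90 = 440 → 440 − 360 = 80°
350 + 180 = 530 → 530 − 360 = 170°
350 + 270 = 620 → 620 − 360 = 260°

80°, 170°, 260°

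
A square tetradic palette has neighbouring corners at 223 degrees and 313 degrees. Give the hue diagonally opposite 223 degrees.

A square tetradic scheme places four hues 90° apart; opposite corners are 180° apart.
223 + 180 = 403 → 403 − 360 = 43°

43°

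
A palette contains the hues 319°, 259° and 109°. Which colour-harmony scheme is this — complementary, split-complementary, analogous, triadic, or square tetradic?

split-complementary

Sort the hues: 109°, 259°, 319°.
Successive gaps around the wheel: 150°, 60°, 150°.
Two 150° gaps and one 60° gap — a base hue opposite a pair of accents 30° either side of its complement — is the split-complementary pattern.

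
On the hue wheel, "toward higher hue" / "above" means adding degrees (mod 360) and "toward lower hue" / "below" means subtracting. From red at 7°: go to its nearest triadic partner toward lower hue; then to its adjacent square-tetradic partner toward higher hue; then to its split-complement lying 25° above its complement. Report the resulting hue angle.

−120° (triadic ↓): 7 − 120 = -113 → -113 + 360 = 247°
+90° (square ↑): 247 + 90 = 337°
+205° (split-comp 25° ↑): 337 + 205 = 542 → 542 − 360 = 182°

182°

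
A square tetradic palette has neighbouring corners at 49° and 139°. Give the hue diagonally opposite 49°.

A square tetradic scheme places four hues 90° apart; opposite corners are 180° apart.
49 + 180 = 229°

229°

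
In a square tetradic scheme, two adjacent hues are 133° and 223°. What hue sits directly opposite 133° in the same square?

A square tetradic scheme places four hues 90° apart; opposite corners are 180° apart.
133 + 180 = 313°

313°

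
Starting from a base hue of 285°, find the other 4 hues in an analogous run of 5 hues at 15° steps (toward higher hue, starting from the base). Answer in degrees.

Analogous hues sit every 15° along the wheel.
285 + 15 = 300°
285 + 30 = 315°
285 + 45 = 330°
285 + 60 = 345°

300°, 315°, 330° and 345°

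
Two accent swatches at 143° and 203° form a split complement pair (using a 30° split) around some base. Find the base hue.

The accents sit 30° either side of the complement, so the complement is their short-arc midpoint on the wheel.
Short-arc midpoint of 143° and 203°: 173°.
Base is 180° from the complement: 173 − 180 = -7 → -7 + 360 = 353°

353°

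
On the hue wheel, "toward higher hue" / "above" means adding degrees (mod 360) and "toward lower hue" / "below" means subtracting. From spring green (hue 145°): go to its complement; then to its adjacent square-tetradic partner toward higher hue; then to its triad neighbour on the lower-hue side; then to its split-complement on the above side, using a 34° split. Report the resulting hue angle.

145 + 180 = 325°   (complement)
325 + 90 = 415 → 415 − 360 = 55°   (square ↑)
55 − 120 = -65 → -65 + 360 = 295°   (triadic ↓)
295 + 214 = 509 → 509 − 360 = 149°   (split-comp 34° ↑)

149°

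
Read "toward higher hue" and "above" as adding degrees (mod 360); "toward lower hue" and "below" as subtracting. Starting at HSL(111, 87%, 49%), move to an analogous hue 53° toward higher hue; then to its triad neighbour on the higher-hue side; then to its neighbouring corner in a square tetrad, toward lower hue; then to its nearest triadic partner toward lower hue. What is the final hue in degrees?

74°

analog 53° ↑ +53°: 111 + 53 = 164°
triadic ↑ +120°: 164 + 120 = 284°
square ↓ −90°: 284 − 90 = 194°
triadic ↓ −120°: 194 − 120 = 74°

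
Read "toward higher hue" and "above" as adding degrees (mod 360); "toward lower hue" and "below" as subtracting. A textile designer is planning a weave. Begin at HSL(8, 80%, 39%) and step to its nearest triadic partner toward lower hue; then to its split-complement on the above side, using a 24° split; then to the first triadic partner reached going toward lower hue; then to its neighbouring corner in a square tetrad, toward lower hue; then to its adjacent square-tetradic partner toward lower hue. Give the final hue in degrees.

152°

triadic ↓ −120°: 8 − 120 = -112 → -112 + 360 = 248°
split-comp 24° ↑ +204°: 248 + 204 = 452 → 452 − 360 = 92°
triadic ↓ −120°: 92 − 120 = -28 → -28 + 360 = 332°
square ↓ −90°: 332 − 90 = 242°
square ↓ −90°: 242 − 90 = 152°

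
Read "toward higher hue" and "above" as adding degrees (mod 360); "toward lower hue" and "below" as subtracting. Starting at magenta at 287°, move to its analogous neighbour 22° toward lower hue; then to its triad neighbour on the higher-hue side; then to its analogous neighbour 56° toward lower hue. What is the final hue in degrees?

analog 22° ↓ −22°: 287 − 22 = 265°
triadic ↑ +120°: 265 + 120 = 385 → 385 − 360 = 25°
analog 56° ↓ −56°: 25 − 56 = -31 → -31 + 360 = 329°

329°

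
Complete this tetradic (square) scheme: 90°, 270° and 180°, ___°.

A square tetradic scheme places four hues every 90°.
The full set through 90° is {0°, 90°, 180°, 270°}.
Given {90°, 180°, 270°}, the missing hue is 0°.

0°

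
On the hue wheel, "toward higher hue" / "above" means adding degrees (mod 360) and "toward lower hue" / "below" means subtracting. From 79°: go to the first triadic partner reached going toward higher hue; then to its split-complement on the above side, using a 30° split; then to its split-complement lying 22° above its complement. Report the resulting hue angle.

251°

triadic ↑ +120°: 79 + 120 = 199°
split-comp 30° ↑ +210°: 199 + 210 = 409 → 409 − 360 = 49°
split-comp 22° ↑ +202°: 49 + 202 = 251°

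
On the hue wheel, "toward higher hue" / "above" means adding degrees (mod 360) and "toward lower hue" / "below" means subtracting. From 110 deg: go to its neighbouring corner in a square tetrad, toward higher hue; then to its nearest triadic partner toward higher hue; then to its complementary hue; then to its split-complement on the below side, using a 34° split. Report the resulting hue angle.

square ↑ +90°: 110 + 90 = 200°
triadic ↑ +120°: 200 + 120 = 320°
complement +180°: 320 + 180 = 500 → 500 − 360 = 140°
split-comp 34° ↓ +146°: 140 + 146 = 286°

286°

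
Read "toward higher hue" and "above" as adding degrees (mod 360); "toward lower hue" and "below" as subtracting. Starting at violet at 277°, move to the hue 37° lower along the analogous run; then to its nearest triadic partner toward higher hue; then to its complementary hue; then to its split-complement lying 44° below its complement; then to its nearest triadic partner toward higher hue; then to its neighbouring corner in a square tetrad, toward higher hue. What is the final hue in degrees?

166°

analog 37° ↓ −37°: 277 − 37 = 240°
triadic ↑ +120°: 240 + 120 = 360 → 360 − 360 = 0°
complement +180°: 0 + 180 = 180°
split-comp 44° ↓ +136°: 180 + 136 = 316°
triadic ↑ +120°: 316 + 120 = 436 → 436 − 360 = 76°
square ↑ +90°: 76 + 90 = 166°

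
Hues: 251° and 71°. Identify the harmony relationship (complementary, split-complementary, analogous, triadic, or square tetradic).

Sort the hues: 71°, 251°.
Successive gaps around the wheel: 180°, 180°.
Two hues 180° apart are complementary.

complementary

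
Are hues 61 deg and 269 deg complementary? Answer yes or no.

Angular distance: |61 − 269| = 208; shorter arc = 360 − 208 = 152°.
Complementary requires 180°.

no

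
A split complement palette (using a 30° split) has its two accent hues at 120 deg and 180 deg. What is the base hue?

330°

The accents sit 30° either side of the complement, so the complement is their short-arc midpoint on the wheel.
Short-arc midpoint of 120° and 180°: 150°.
Base is 180° from the complement: 150 − 180 = -30 → -30 + 360 = 330°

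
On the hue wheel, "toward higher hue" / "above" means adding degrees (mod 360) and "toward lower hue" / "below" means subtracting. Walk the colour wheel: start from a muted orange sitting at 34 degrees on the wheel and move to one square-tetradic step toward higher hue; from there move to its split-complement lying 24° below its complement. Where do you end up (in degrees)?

square ↑ +90°: 34 + 90 = 124°
split-comp 24° ↓ +156°: 124 + 156 = 280°

280°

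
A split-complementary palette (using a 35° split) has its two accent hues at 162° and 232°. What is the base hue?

17°

The accents sit 35° either side of the complement, so the complement is their short-arc midpoint on the wheel.
Short-arc midpoint of 162° and 232°: 197°.
Base is 180° from the complement: 197 − 180 = 17°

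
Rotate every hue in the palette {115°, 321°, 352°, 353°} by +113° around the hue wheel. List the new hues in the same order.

115 + 113 = 228°
321 + 113 = 434 → 434 − 360 = 74°
352 + 113 = 465 → 465 − 360 = 105°
353 + 113 = 466 → 466 − 360 = 106°

228°, 74°, 105°, 106°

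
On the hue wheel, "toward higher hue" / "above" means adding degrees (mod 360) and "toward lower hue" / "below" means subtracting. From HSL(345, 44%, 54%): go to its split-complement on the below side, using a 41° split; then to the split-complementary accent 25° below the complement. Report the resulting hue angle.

345 + 139 = 484 → 484 − 360 = 124°   (split-comp 41° ↓)
124 + 155 = 279°   (split-comp 25° ↓)

279°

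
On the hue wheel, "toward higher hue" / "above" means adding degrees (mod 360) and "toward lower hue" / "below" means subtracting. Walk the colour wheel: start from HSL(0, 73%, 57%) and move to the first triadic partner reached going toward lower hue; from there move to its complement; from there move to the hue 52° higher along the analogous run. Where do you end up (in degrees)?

112°

0 − 120 = -120 → -120 + 360 = 240°   (triadic ↓)
240 + 180 = 420 → 420 − 360 = 60°   (complement)
60 + 52 = 112°   (analog 52° ↑)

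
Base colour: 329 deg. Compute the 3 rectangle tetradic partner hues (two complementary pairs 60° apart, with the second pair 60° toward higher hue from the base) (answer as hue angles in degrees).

29°, 149°, 209°

A rectangular tetradic uses two complementary pairs 60° apart: offsets 0°, 60°, 180°, 240°.
329 + 60 = 389 → 389 − 360 = 29°
329 + 180 = 509 → 509 − 360 = 149°
329 + 240 = 569 → 569 − 360 = 209°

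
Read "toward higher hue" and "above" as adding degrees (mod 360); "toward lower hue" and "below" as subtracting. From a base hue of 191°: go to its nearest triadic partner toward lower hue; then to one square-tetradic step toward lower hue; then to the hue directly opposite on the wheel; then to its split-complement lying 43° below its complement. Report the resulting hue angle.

191 − 120 = 71°   (triadic ↓)
71 − 90 = -19 → -19 + 360 = 341°   (square ↓)
341 + 180 = 521 → 521 − 360 = 161°   (complement)
161 + 137 = 298°   (split-comp 43° ↓)

298°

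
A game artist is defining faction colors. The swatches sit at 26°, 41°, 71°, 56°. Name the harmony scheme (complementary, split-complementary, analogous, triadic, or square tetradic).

analogous

Sort the hues: 26°, 41°, 56°, 71°.
Successive gaps around the wheel: 15°, 15°, 15°, 315°.
A run of hues at equal small steps (15°) with one large closing gap is an analogous group.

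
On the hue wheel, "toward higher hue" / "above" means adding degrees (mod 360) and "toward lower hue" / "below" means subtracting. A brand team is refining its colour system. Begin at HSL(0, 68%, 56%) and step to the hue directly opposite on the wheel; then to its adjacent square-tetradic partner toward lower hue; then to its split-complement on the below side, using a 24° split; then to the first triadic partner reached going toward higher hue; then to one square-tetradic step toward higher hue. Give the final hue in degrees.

96°

complement +180°: 0 + 180 = 180°
square ↓ −90°: 180 − 90 = 90°
split-comp 24° ↓ +156°: 90 + 156 = 246°
triadic ↑ +120°: 246 + 120 = 366 → 366 − 360 = 6°
square ↑ +90°: 6 + 90 = 96°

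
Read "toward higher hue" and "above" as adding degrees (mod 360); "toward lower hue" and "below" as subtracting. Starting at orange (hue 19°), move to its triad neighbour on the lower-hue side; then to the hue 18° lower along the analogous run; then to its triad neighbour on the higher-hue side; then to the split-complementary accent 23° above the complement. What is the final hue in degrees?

−120° (triadic ↓): 19 − 120 = -101 → -101 + 360 = 259°
−18° (analog 18° ↓): 259 − 18 = 241°
+120° (triadic ↑): 241 + 120 = 361 → 361 − 360 = 1°
+203° (split-comp 23° ↑): 1 + 203 = 204°

204°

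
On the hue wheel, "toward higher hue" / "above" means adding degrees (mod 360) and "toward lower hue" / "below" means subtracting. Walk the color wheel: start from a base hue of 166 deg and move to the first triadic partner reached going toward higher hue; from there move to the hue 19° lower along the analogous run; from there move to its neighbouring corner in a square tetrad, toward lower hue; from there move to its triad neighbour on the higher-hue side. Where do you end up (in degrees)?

166 + 120 = 286°   (triadic ↑)
286 − 19 = 267°   (analog 19° ↓)
267 − 90 = 177°   (square ↓)
177 + 120 = 297°   (triadic ↑)

297°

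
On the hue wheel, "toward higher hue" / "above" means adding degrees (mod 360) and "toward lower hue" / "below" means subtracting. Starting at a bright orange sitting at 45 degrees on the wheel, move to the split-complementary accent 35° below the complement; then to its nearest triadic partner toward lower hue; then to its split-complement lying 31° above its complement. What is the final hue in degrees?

281°

+145° (split-comp 35° ↓): 45 + 145 = 190°
−120° (triadic ↓): 190 − 120 = 70°
+211° (split-comp 31° ↑): 70 + 211 = 281°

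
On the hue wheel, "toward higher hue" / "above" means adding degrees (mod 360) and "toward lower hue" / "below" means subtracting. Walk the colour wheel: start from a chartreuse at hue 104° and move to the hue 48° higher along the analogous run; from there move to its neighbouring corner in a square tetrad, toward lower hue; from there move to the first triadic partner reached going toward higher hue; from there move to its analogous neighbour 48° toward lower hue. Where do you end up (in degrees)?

104 + 48 = 152°   (analog 48° ↑)
152 − 90 = 62°   (square ↓)
62 + 120 = 182°   (triadic ↑)
182 − 48 = 134°   (analog 48° ↓)

134°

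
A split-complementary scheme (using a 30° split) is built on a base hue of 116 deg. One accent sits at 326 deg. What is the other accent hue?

Split-complementary hues sit 30° either side of the complement.
Complement of the base 116°: 116 + 180 = 296°
The given accent 326° is 30° one side of 296°; the other accent sits 30° the other side: 296 − 30 = 266°

266°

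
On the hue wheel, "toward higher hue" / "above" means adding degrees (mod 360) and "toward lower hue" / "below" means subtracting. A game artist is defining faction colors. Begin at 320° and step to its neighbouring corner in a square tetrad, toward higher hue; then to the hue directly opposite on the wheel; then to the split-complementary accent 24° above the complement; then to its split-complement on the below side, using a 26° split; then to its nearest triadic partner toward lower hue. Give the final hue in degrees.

+90° (square ↑): 320 + 90 = 410 → 410 − 360 = 50°
+180° (complement): 50 + 180 = 230°
+204° (split-comp 24° ↑): 230 + 204 = 434 → 434 − 360 = 74°
+154° (split-comp 26° ↓): 74 + 154 = 228°
−120° (triadic ↓): 228 − 120 = 108°

108°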